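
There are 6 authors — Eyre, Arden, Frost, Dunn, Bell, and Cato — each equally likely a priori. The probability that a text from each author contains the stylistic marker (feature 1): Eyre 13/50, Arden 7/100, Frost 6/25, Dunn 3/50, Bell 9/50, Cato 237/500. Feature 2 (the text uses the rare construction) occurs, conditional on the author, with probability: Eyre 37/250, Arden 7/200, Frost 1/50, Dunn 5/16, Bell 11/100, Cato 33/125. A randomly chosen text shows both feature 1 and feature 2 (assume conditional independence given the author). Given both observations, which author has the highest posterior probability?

Since the prior is uniform, the posterior is proportional to the likelihood:
  Eyre: 0.26 × 0.148 = 0.03848
  Arden: 0.07 × 0.035 = 0.00245
  Frost: 0.24 × 0.02 = 0.0048
  Dunn: 0.06 × 0.3125 = 0.01875
  Bell: 0.18 × 0.11 = 0.0198
  Cato: 0.474 × 0.264 = 0.125136
Sum = 0.209416.
Largest term belongs to Cato, so Cato is most probable.

Cato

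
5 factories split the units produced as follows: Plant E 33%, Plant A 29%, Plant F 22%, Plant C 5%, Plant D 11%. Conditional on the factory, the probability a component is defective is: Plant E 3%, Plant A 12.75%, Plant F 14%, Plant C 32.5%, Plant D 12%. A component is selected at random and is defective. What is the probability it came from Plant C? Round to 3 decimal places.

0.152

Compute prior × likelihood for every hypothesis:
  Plant E: 0.33 × 0.03 = 0.0099
  Plant A: 0.29 × 0.1275 = 0.036975
  Plant F: 0.22 × 0.14 = 0.0308
  Plant C: 0.05 × 0.325 = 0.01625
  Plant D: 0.11 × 0.12 = 0.0132
Sum = 0.107125.
P(Plant C | evidence) = 0.01625 / 0.107125 ≈ 0.152.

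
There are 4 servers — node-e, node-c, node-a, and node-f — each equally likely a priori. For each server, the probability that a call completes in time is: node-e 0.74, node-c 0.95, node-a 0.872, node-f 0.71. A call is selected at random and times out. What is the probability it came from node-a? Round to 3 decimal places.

0.176

Taking complements, P(timeout | each) = node-e 0.26, node-c 0.05, node-a 0.128, node-f 0.29.
Since the prior is uniform, the posterior is proportional to the likelihood:
  node-e: 0.26
  node-c: 0.05
  node-a: 0.128
  node-f: 0.29
Normalizing constant = 0.728.
P(node-a | evidence) = 0.128 / 0.728 ≈ 0.176.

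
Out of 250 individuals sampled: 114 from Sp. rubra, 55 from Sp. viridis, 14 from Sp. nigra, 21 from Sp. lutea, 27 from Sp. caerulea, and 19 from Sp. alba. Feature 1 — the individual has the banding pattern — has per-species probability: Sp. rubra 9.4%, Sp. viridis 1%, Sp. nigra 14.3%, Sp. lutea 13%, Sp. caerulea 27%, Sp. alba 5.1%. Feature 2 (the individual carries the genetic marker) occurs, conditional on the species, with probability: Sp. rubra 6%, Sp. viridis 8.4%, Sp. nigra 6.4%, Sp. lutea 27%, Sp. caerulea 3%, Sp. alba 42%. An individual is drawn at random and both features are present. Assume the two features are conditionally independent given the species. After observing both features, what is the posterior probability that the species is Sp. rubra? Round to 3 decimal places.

By Bayes' rule, posterior ∝ prior × likelihood:
  Sp. rubra: 0.456 × 0.094 × 0.06 = 0.00257184
  Sp. viridis: 0.22 × 0.01 × 0.084 = 0.0001848
  Sp. nigra: 0.056 × 0.143 × 0.064 = 0.000512512
  Sp. lutea: 0.084 × 0.13 × 0.27 = 0.0029484
  Sp. caerulea: 0.108 × 0.27 × 0.03 = 0.0008748
  Sp. alba: 0.076 × 0.051 × 0.42 = 0.00162792
Normalizing constant = 0.008720272.
P(Sp. rubra | evidence) = 0.00257184 / 0.008720272 ≈ 0.295.

0.295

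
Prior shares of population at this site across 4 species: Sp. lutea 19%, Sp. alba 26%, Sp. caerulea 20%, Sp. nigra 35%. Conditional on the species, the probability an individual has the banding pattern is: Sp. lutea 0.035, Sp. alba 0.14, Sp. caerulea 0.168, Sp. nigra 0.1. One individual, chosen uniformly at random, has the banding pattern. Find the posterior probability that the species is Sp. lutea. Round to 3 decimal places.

0.060

Prior × likelihood for each hypothesis:
  Sp. lutea: 0.19 × 0.035 = 0.00665
  Sp. alba: 0.26 × 0.14 = 0.0364
  Sp. caerulea: 0.2 × 0.168 = 0.0336
  Sp. nigra: 0.35 × 0.1 = 0.035
Total = 0.11165.
P(Sp. lutea | evidence) = 0.00665 / 0.11165 ≈ 0.060.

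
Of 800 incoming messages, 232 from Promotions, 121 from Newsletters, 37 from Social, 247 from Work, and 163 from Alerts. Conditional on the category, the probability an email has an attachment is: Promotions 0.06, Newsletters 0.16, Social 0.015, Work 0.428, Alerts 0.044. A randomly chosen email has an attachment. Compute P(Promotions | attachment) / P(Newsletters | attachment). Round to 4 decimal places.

0.7190

Compute prior × likelihood for every hypothesis:
  Promotions: 0.29 × 0.06 = 0.0174
  Newsletters: 0.15125 × 0.16 = 0.0242
  Social: 0.04625 × 0.015 = 0.00069375
  Work: 0.30875 × 0.428 = 0.132145
  Alerts: 0.20375 × 0.044 = 0.008965
Total = 0.18340375.
The ratio is 0.0174 / 0.0242 (the normalizer cancels) = 0.7190.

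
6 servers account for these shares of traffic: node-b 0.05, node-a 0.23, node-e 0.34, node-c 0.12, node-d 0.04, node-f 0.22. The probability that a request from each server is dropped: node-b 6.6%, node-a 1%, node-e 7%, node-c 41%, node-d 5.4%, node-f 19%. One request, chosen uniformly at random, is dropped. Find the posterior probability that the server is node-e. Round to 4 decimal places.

Unnormalized posteriors (prior × likelihood):
  node-b: 0.05 × 0.066 = 0.0033
  node-a: 0.23 × 0.01 = 0.0023
  node-e: 0.34 × 0.07 = 0.0238
  node-c: 0.12 × 0.41 = 0.0492
  node-d: 0.04 × 0.054 = 0.00216
  node-f: 0.22 × 0.19 = 0.0418
Total = 0.12256.
P(node-e | evidence) = 0.0238 / 0.12256 ≈ 0.1942.

0.1942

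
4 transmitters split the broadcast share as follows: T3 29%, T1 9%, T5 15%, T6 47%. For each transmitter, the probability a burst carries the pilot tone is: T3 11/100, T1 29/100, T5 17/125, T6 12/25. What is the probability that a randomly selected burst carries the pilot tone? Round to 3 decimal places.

0.304

Prior × likelihood for each hypothesis:
  T3: 0.29 × 0.11 = 0.0319
  T1: 0.09 × 0.29 = 0.0261
  T5: 0.15 × 0.136 = 0.0204
  T6: 0.47 × 0.48 = 0.2256
P(pilot) = 0.0319 + 0.0261 + 0.0204 + 0.2256 = 0.304 → 0.304.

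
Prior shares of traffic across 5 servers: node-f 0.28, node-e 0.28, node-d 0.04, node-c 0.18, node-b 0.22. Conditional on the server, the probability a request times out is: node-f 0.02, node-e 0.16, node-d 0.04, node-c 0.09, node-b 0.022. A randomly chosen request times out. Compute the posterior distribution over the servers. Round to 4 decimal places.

Compute prior × likelihood for every hypothesis:
  node-f: 0.28 × 0.02 = 0.0056
  node-e: 0.28 × 0.16 = 0.0448
  node-d: 0.04 × 0.04 = 0.0016
  node-c: 0.18 × 0.09 = 0.0162
  node-b: 0.22 × 0.022 = 0.00484
Sum = 0.07304.
P(node-f | timeout) = 0.0056/0.07304 ≈ 0.0767
P(node-e | timeout) = 0.0448/0.07304 ≈ 0.6134
P(node-d | timeout) = 0.0016/0.07304 ≈ 0.0219
P(node-c | timeout) = 0.0162/0.07304 ≈ 0.2218
P(node-b | timeout) = 0.00484/0.07304 ≈ 0.0663

node-f 0.0767, node-e 0.6134, node-d 0.0219, node-c 0.2218, node-b 0.0663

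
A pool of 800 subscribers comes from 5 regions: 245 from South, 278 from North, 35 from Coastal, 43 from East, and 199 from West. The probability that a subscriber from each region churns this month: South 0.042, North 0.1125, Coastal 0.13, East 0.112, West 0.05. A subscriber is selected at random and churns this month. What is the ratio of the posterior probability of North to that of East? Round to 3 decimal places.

6.494

By Bayes' rule, posterior ∝ prior × likelihood:
  South: 0.30625 × 0.042 = 0.0128625
  North: 0.3475 × 0.1125 = 0.03909375
  Coastal: 0.04375 × 0.13 = 0.0056875
  East: 0.05375 × 0.112 = 0.00602
  West: 0.24875 × 0.05 = 0.0124375
Total = 0.07610125.
The ratio is 0.03909375 / 0.00602 (the normalizer cancels) = 6.494.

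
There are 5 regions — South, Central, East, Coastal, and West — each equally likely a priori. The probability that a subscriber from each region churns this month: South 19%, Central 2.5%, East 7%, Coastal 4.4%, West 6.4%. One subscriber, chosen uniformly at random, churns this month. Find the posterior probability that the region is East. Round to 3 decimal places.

Since the prior is uniform, the posterior is proportional to the likelihood:
  South: 0.19
  Central: 0.025
  East: 0.07
  Coastal: 0.044
  West: 0.064
Normalizing constant = 0.393.
P(East | evidence) = 0.07 / 0.393 ≈ 0.178.

0.178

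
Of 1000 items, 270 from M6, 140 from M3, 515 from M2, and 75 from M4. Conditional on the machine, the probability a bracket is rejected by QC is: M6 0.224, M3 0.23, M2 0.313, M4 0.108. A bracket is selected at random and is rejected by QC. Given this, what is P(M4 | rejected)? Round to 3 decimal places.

0.031

By Bayes' rule, posterior ∝ prior × likelihood:
  M6: 0.27 × 0.224 = 0.06048
  M3: 0.14 × 0.23 = 0.0322
  M2: 0.515 × 0.313 = 0.161195
  M4: 0.075 × 0.108 = 0.0081
Sum = 0.261975.
P(M4 | evidence) = 0.0081 / 0.261975 ≈ 0.031.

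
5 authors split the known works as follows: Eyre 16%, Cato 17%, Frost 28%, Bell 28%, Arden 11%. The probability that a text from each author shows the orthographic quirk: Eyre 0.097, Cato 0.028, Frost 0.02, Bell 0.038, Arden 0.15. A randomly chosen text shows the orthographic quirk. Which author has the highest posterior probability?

By Bayes' rule, posterior ∝ prior × likelihood:
  Eyre: 0.16 × 0.097 = 0.01552
  Cato: 0.17 × 0.028 = 0.00476
  Frost: 0.28 × 0.02 = 0.0056
  Bell: 0.28 × 0.038 = 0.01064
  Arden: 0.11 × 0.15 = 0.0165
Total = 0.05302.
Largest term belongs to Arden, so Arden is most probable.

Arden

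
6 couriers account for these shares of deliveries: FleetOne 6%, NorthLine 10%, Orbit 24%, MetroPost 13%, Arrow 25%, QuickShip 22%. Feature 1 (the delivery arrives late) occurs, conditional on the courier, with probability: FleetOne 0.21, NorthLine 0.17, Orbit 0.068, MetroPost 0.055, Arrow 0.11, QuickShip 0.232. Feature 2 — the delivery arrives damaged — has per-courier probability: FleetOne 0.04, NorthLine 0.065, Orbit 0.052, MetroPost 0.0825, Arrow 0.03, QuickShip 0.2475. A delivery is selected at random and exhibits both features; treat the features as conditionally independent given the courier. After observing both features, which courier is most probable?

QuickShip

By Bayes' rule, posterior ∝ prior × likelihood:
  FleetOne: 0.06 × 0.21 × 0.04 = 0.000504
  NorthLine: 0.1 × 0.17 × 0.065 = 0.001105
  Orbit: 0.24 × 0.068 × 0.052 = 0.00084864
  MetroPost: 0.13 × 0.055 × 0.0825 = 0.000589875
  Arrow: 0.25 × 0.11 × 0.03 = 0.000825
  QuickShip: 0.22 × 0.232 × 0.2475 = 0.0126324
Normalizing constant = 0.016504915.
Largest term belongs to QuickShip, so QuickShip is most probable.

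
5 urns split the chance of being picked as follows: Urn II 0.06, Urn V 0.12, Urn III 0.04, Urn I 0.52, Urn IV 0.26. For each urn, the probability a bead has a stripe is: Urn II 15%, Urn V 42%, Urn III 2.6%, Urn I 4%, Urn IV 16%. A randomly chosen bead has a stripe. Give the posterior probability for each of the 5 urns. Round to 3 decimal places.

Unnormalized posteriors (prior × likelihood):
  Urn II: 0.06 × 0.15 = 0.009
  Urn V: 0.12 × 0.42 = 0.0504
  Urn III: 0.04 × 0.026 = 0.00104
  Urn I: 0.52 × 0.04 = 0.0208
  Urn IV: 0.26 × 0.16 = 0.0416
Sum = 0.12284.
P(Urn II | striped) = 0.009/0.12284 ≈ 0.073
P(Urn V | striped) = 0.0504/0.12284 ≈ 0.410
P(Urn III | striped) = 0.00104/0.12284 ≈ 0.008
P(Urn I | striped) = 0.0208/0.12284 ≈ 0.169
P(Urn IV | striped) = 0.0416/0.12284 ≈ 0.339

Urn II 0.073, Urn V 0.410, Urn III 0.008, Urn I 0.169, Urn IV 0.339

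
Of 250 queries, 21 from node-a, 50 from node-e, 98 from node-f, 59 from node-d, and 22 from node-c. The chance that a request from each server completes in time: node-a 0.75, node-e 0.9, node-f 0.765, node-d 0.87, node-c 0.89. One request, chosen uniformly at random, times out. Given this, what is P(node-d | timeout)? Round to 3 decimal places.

Taking complements, P(timeout | each) = node-a 0.25, node-e 0.1, node-f 0.235, node-d 0.13, node-c 0.11.
Unnormalized posteriors (prior × likelihood):
  node-a: 0.084 × 0.25 = 0.021
  node-e: 0.2 × 0.1 = 0.02
  node-f: 0.392 × 0.235 = 0.09212
  node-d: 0.236 × 0.13 = 0.03068
  node-c: 0.088 × 0.11 = 0.00968
Normalizing constant = 0.17348.
P(node-d | evidence) = 0.03068 / 0.17348 ≈ 0.177.

0.177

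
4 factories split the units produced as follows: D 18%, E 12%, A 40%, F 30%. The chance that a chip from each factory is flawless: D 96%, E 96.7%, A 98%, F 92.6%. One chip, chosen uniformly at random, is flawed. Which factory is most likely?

F

Taking complements, P(flawed | each) = D 0.04, E 0.033, A 0.02, F 0.074.
Compute prior × likelihood for every hypothesis:
  D: 0.18 × 0.04 = 0.0072
  E: 0.12 × 0.033 = 0.00396
  A: 0.4 × 0.02 = 0.008
  F: 0.3 × 0.074 = 0.0222
Normalizing constant = 0.04136.
Largest term belongs to F, so F is most probable.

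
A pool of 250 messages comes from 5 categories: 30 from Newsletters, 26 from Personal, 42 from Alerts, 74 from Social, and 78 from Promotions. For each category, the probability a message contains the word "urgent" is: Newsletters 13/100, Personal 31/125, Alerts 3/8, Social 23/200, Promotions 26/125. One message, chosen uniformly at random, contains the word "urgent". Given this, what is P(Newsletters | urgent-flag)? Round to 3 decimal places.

0.077

Unnormalized posteriors (prior × likelihood):
  Newsletters: 0.12 × 0.13 = 0.0156
  Personal: 0.104 × 0.248 = 0.025792
  Alerts: 0.168 × 0.375 = 0.063
  Social: 0.296 × 0.115 = 0.03404
  Promotions: 0.312 × 0.208 = 0.064896
Total = 0.203328.
P(Newsletters | evidence) = 0.0156 / 0.203328 ≈ 0.077.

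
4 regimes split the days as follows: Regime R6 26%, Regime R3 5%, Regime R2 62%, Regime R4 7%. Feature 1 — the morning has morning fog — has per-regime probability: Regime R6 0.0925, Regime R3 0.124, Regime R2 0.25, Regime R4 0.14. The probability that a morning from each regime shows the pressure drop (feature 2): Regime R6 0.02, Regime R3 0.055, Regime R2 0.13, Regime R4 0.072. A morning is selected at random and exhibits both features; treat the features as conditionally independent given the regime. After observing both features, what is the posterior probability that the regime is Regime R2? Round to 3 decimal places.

0.930

By Bayes' rule, posterior ∝ prior × likelihood:
  Regime R6: 0.26 × 0.0925 × 0.02 = 0.000481
  Regime R3: 0.05 × 0.124 × 0.055 = 0.000341
  Regime R2: 0.62 × 0.25 × 0.13 = 0.02015
  Regime R4: 0.07 × 0.14 × 0.072 = 0.0007056
Total = 0.0216776.
P(Regime R2 | evidence) = 0.02015 / 0.0216776 ≈ 0.930.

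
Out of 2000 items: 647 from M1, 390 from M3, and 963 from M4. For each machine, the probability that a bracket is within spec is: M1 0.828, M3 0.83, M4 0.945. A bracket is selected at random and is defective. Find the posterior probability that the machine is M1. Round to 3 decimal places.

0.483

Taking complements, P(defective | each) = M1 0.172, M3 0.17, M4 0.055.
By Bayes' rule, posterior ∝ prior × likelihood:
  M1: 0.3235 × 0.172 = 0.055642
  M3: 0.195 × 0.17 = 0.03315
  M4: 0.4815 × 0.055 = 0.0264825
Total = 0.1152745.
P(M1 | evidence) = 0.055642 / 0.1152745 ≈ 0.483.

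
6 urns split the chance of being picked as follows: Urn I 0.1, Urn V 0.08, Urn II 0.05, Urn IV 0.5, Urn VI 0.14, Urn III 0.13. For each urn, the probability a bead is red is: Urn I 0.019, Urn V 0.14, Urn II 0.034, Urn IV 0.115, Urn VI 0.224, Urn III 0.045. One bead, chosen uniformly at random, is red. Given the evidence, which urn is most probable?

By Bayes' rule, posterior ∝ prior × likelihood:
  Urn I: 0.1 × 0.019 = 0.0019
  Urn V: 0.08 × 0.14 = 0.0112
  Urn II: 0.05 × 0.034 = 0.0017
  Urn IV: 0.5 × 0.115 = 0.0575
  Urn VI: 0.14 × 0.224 = 0.03136
  Urn III: 0.13 × 0.045 = 0.00585
Total = 0.10951.
Largest term belongs to Urn IV, so Urn IV is most probable.

Urn IV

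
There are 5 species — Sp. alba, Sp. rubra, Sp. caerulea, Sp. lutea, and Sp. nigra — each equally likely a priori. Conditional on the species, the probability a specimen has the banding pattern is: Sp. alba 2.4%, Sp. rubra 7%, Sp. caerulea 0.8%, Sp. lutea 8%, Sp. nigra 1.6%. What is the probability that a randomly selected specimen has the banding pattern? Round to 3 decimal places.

Since the prior is uniform, the posterior is proportional to the likelihood:
  Sp. alba: 0.024
  Sp. rubra: 0.07
  Sp. caerulea: 0.008
  Sp. lutea: 0.08
  Sp. nigra: 0.016
P(banded) = (1/5) × (0.024 + 0.07 + 0.008 + 0.08 + 0.016) = 0.198/5 ≈ 0.040.

0.040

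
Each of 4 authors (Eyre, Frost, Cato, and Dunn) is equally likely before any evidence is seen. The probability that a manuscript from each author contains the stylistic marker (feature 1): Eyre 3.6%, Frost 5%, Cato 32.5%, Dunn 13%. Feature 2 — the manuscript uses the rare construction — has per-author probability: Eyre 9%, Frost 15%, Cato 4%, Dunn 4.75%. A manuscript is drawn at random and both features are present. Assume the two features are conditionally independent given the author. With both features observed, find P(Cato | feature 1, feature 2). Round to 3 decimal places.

With a uniform prior (1/4 each), posterior ∝ likelihood:
  Eyre: 0.036 × 0.09 = 0.00324
  Frost: 0.05 × 0.15 = 0.0075
  Cato: 0.325 × 0.04 = 0.013
  Dunn: 0.13 × 0.0475 = 0.006175
Sum = 0.029915.
P(Cato | evidence) = 0.013 / 0.029915 ≈ 0.435.

0.435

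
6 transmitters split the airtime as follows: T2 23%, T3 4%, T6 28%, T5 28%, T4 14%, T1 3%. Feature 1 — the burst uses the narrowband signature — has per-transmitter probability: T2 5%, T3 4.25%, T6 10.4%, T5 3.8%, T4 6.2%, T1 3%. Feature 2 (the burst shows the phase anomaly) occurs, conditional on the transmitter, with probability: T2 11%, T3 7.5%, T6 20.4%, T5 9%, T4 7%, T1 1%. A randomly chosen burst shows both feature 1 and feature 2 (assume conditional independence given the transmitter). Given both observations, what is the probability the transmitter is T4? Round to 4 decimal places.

0.0682

Compute prior × likelihood for every hypothesis:
  T2: 0.23 × 0.05 × 0.11 = 0.001265
  T3: 0.04 × 0.0425 × 0.075 = 0.0001275
  T6: 0.28 × 0.104 × 0.204 = 0.00594048
  T5: 0.28 × 0.038 × 0.09 = 0.0009576
  T4: 0.14 × 0.062 × 0.07 = 0.0006076
  T1: 0.03 × 0.03 × 0.01 = 0.000009
Sum = 0.00890718.
P(T4 | evidence) = 0.0006076 / 0.00890718 ≈ 0.0682.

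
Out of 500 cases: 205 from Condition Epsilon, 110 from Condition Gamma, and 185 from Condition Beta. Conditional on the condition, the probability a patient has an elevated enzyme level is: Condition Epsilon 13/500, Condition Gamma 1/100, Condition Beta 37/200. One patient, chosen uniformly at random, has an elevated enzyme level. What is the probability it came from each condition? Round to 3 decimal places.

Compute prior × likelihood for every hypothesis:
  Condition Epsilon: 0.41 × 0.026 = 0.01066
  Condition Gamma: 0.22 × 0.01 = 0.0022
  Condition Beta: 0.37 × 0.185 = 0.06845
Normalizing constant = 0.08131.
P(Condition Epsilon | elevated) = 0.01066/0.08131 ≈ 0.131
P(Condition Gamma | elevated) = 0.0022/0.08131 ≈ 0.027
P(Condition Beta | elevated) = 0.06845/0.08131 ≈ 0.842
(Check: 0.131+0.027+0.842 = 1.000.)

Condition Epsilon 0.131, Condition Gamma 0.027, Condition Beta 0.842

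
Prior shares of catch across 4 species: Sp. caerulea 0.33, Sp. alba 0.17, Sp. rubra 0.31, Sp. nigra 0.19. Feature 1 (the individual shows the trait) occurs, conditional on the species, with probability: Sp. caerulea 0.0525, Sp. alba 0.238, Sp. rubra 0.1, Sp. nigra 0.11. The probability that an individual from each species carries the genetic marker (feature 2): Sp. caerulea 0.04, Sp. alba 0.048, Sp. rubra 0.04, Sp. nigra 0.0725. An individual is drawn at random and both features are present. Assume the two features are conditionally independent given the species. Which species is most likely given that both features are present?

Compute prior × likelihood for every hypothesis:
  Sp. caerulea: 0.33 × 0.0525 × 0.04 = 0.000693
  Sp. alba: 0.17 × 0.238 × 0.048 = 0.00194208
  Sp. rubra: 0.31 × 0.1 × 0.04 = 0.00124
  Sp. nigra: 0.19 × 0.11 × 0.0725 = 0.00151525
Sum = 0.00539033.
Largest term belongs to Sp. alba, so Sp. alba is most probable.

Sp. alba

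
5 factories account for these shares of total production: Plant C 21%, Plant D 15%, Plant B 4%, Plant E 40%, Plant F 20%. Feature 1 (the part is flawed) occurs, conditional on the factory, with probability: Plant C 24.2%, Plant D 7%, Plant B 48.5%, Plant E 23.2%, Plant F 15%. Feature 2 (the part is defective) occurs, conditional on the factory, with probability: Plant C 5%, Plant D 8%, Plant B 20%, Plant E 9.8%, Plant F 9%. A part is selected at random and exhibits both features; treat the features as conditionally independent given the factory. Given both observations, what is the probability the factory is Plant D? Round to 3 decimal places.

0.044

Prior × likelihood for each hypothesis:
  Plant C: 0.21 × 0.242 × 0.05 = 0.002541
  Plant D: 0.15 × 0.07 × 0.08 = 0.00084
  Plant B: 0.04 × 0.485 × 0.2 = 0.00388
  Plant E: 0.4 × 0.232 × 0.098 = 0.0090944
  Plant F: 0.2 × 0.15 × 0.09 = 0.0027
Normalizing constant = 0.0190554.
P(Plant D | evidence) = 0.00084 / 0.0190554 ≈ 0.044.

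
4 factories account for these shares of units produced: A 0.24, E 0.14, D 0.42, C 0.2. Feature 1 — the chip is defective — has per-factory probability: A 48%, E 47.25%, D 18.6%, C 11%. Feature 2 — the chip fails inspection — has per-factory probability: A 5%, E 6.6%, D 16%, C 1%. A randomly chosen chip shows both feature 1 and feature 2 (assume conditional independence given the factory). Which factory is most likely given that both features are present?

Prior × likelihood for each hypothesis:
  A: 0.24 × 0.48 × 0.05 = 0.00576
  E: 0.14 × 0.4725 × 0.066 = 0.0043659
  D: 0.42 × 0.186 × 0.16 = 0.0124992
  C: 0.2 × 0.11 × 0.01 = 0.00022
Sum = 0.0228451.
Largest term belongs to D, so D is most probable.

D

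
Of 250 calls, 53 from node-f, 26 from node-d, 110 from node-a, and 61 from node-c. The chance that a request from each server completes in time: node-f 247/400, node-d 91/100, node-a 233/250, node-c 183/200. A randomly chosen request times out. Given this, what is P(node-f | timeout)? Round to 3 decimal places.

0.575

Taking complements, P(timeout | each) = node-f 0.3825, node-d 0.09, node-a 0.068, node-c 0.085.
By Bayes' rule, posterior ∝ prior × likelihood:
  node-f: 0.212 × 0.3825 = 0.08109
  node-d: 0.104 × 0.09 = 0.00936
  node-a: 0.44 × 0.068 = 0.02992
  node-c: 0.244 × 0.085 = 0.02074
Normalizing constant = 0.14111.
P(node-f | evidence) = 0.08109 / 0.14111 ≈ 0.575.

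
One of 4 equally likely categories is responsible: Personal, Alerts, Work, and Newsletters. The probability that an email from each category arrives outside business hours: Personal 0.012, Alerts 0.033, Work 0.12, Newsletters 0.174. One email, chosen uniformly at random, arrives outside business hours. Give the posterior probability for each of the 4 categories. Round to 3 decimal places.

Personal 0.035, Alerts 0.097, Work 0.354, Newsletters 0.513

With a uniform prior (1/4 each), posterior ∝ likelihood:
  Personal: 0.012
  Alerts: 0.033
  Work: 0.12
  Newsletters: 0.174
Normalizing constant = 0.339.
P(Personal | off-hours) = 0.012/0.339 ≈ 0.035
P(Alerts | off-hours) = 0.033/0.339 ≈ 0.097
P(Work | off-hours) = 0.12/0.339 ≈ 0.354
P(Newsletters | off-hours) = 0.174/0.339 ≈ 0.513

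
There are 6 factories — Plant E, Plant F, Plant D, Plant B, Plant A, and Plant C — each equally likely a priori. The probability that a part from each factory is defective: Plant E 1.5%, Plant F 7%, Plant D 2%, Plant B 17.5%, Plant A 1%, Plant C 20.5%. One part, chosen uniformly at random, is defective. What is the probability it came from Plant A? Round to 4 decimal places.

0.0202

Since the prior is uniform, the posterior is proportional to the likelihood:
  Plant E: 0.015
  Plant F: 0.07
  Plant D: 0.02
  Plant B: 0.175
  Plant A: 0.01
  Plant C: 0.205
Normalizing constant = 0.495.
P(Plant A | evidence) = 0.01 / 0.495 ≈ 0.0202.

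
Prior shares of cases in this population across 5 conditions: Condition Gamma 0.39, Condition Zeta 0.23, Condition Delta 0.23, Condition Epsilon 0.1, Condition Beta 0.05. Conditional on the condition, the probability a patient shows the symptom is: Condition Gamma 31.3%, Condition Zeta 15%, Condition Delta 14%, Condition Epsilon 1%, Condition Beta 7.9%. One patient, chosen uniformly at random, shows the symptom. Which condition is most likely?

Prior × likelihood for each hypothesis:
  Condition Gamma: 0.39 × 0.313 = 0.12207
  Condition Zeta: 0.23 × 0.15 = 0.0345
  Condition Delta: 0.23 × 0.14 = 0.0322
  Condition Epsilon: 0.1 × 0.01 = 0.001
  Condition Beta: 0.05 × 0.079 = 0.00395
Normalizing constant = 0.19372.
Largest term belongs to Condition Gamma, so Condition Gamma is most probable.

Condition Gamma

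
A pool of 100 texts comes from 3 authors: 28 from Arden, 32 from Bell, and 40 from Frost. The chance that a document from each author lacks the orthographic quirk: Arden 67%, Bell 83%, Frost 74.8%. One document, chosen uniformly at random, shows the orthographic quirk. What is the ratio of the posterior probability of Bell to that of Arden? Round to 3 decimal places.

0.589

Taking complements, P(quirk | each) = Arden 0.33, Bell 0.17, Frost 0.252.
By Bayes' rule, posterior ∝ prior × likelihood:
  Arden: 0.28 × 0.33 = 0.0924
  Bell: 0.32 × 0.17 = 0.0544
  Frost: 0.4 × 0.252 = 0.1008
Total = 0.2476.
The ratio is 0.0544 / 0.0924 (the normalizer cancels) = 0.589.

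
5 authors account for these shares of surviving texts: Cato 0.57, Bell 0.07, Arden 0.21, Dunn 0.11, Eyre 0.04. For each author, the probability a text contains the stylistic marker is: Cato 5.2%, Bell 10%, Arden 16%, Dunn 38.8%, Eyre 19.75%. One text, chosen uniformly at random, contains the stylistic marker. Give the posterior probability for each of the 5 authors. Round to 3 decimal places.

Cato 0.245, Bell 0.058, Arden 0.278, Dunn 0.353, Eyre 0.065

Unnormalized posteriors (prior × likelihood):
  Cato: 0.57 × 0.052 = 0.02964
  Bell: 0.07 × 0.1 = 0.007
  Arden: 0.21 × 0.16 = 0.0336
  Dunn: 0.11 × 0.388 = 0.04268
  Eyre: 0.04 × 0.1975 = 0.0079
Sum = 0.12082.
P(Cato | marker) = 0.02964/0.12082 ≈ 0.245
P(Bell | marker) = 0.007/0.12082 ≈ 0.058
P(Arden | marker) = 0.0336/0.12082 ≈ 0.278
P(Dunn | marker) = 0.04268/0.12082 ≈ 0.353
P(Eyre | marker) = 0.0079/0.12082 ≈ 0.065
(Check: 0.245+0.058+0.278+0.353+0.065 = 0.999.)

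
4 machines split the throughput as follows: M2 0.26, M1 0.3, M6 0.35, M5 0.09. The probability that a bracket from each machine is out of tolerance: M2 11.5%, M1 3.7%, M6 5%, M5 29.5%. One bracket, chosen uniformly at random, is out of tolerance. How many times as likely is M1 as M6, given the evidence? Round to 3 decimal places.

0.634

Prior × likelihood for each hypothesis:
  M2: 0.26 × 0.115 = 0.0299
  M1: 0.3 × 0.037 = 0.0111
  M6: 0.35 × 0.05 = 0.0175
  M5: 0.09 × 0.295 = 0.02655
Sum = 0.08505.
The ratio is 0.0111 / 0.0175 (the normalizer cancels) = 0.634.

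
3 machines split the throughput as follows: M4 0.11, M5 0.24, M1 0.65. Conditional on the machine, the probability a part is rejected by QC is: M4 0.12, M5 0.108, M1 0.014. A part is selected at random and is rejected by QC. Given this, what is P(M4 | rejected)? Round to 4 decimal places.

0.2737

By Bayes' rule, posterior ∝ prior × likelihood:
  M4: 0.11 × 0.12 = 0.0132
  M5: 0.24 × 0.108 = 0.02592
  M1: 0.65 × 0.014 = 0.0091
Normalizing constant = 0.04822.
P(M4 | evidence) = 0.0132 / 0.04822 ≈ 0.2737.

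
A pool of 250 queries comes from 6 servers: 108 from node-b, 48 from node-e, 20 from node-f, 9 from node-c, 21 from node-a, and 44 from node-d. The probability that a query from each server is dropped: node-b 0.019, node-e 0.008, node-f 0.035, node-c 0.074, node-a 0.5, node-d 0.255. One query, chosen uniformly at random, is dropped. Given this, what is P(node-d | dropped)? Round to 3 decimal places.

0.440

By Bayes' rule, posterior ∝ prior × likelihood:
  node-b: 0.432 × 0.019 = 0.008208
  node-e: 0.192 × 0.008 = 0.001536
  node-f: 0.08 × 0.035 = 0.0028
  node-c: 0.036 × 0.074 = 0.002664
  node-a: 0.084 × 0.5 = 0.042
  node-d: 0.176 × 0.255 = 0.04488
Sum = 0.102088.
P(node-d | evidence) = 0.04488 / 0.102088 ≈ 0.440.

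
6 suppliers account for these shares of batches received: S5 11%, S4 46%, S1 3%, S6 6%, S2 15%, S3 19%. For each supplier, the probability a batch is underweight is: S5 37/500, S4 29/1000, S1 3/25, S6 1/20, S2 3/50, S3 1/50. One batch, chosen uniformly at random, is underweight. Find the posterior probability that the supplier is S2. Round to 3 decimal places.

0.220

By Bayes' rule, posterior ∝ prior × likelihood:
  S5: 0.11 × 0.074 = 0.00814
  S4: 0.46 × 0.029 = 0.01334
  S1: 0.03 × 0.12 = 0.0036
  S6: 0.06 × 0.05 = 0.003
  S2: 0.15 × 0.06 = 0.009
  S3: 0.19 × 0.02 = 0.0038
Total = 0.04088.
P(S2 | evidence) = 0.009 / 0.04088 ≈ 0.220.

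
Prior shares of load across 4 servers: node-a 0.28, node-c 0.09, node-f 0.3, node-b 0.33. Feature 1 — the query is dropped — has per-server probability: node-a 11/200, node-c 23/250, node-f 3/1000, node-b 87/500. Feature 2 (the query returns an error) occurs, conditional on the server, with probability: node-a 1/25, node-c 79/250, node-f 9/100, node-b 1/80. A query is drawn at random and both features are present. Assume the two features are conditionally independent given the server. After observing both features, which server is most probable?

node-c

Compute prior × likelihood for every hypothesis:
  node-a: 0.28 × 0.055 × 0.04 = 0.000616
  node-c: 0.09 × 0.092 × 0.316 = 0.00261648
  node-f: 0.3 × 0.003 × 0.09 = 0.000081
  node-b: 0.33 × 0.174 × 0.0125 = 0.00071775
Normalizing constant = 0.00403123.
Largest term belongs to node-c, so node-c is most probable.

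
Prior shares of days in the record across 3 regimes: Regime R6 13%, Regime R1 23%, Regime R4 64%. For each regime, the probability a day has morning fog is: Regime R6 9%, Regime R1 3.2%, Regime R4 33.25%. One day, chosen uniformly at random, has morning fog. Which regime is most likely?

Regime R4

By Bayes' rule, posterior ∝ prior × likelihood:
  Regime R6: 0.13 × 0.09 = 0.0117
  Regime R1: 0.23 × 0.032 = 0.00736
  Regime R4: 0.64 × 0.3325 = 0.2128
Sum = 0.23186.
Largest term belongs to Regime R4, so Regime R4 is most probable.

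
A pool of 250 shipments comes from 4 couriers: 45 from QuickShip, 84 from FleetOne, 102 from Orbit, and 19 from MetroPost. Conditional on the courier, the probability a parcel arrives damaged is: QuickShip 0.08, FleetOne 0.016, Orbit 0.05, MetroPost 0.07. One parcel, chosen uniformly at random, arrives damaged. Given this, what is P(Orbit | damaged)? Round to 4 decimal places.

0.4484

Prior × likelihood for each hypothesis:
  QuickShip: 0.18 × 0.08 = 0.0144
  FleetOne: 0.336 × 0.016 = 0.005376
  Orbit: 0.408 × 0.05 = 0.0204
  MetroPost: 0.076 × 0.07 = 0.00532
Normalizing constant = 0.045496.
P(Orbit | evidence) = 0.0204 / 0.045496 ≈ 0.4484.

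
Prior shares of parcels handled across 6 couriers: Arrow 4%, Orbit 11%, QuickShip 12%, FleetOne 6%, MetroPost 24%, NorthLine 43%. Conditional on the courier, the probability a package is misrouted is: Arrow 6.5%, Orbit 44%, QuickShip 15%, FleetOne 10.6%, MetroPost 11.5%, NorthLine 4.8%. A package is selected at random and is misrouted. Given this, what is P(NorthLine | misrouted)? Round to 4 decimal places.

0.1670

By Bayes' rule, posterior ∝ prior × likelihood:
  Arrow: 0.04 × 0.065 = 0.0026
  Orbit: 0.11 × 0.44 = 0.0484
  QuickShip: 0.12 × 0.15 = 0.018
  FleetOne: 0.06 × 0.106 = 0.00636
  MetroPost: 0.24 × 0.115 = 0.0276
  NorthLine: 0.43 × 0.048 = 0.02064
Total = 0.1236.
P(NorthLine | evidence) = 0.02064 / 0.1236 ≈ 0.1670.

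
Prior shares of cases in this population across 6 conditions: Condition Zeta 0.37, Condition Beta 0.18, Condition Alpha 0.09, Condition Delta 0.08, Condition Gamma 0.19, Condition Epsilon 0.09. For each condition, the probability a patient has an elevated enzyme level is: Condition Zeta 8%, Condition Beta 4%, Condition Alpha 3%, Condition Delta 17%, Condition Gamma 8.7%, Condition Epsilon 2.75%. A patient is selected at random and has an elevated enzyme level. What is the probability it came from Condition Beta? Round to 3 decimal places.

Prior × likelihood for each hypothesis:
  Condition Zeta: 0.37 × 0.08 = 0.0296
  Condition Beta: 0.18 × 0.04 = 0.0072
  Condition Alpha: 0.09 × 0.03 = 0.0027
  Condition Delta: 0.08 × 0.17 = 0.0136
  Condition Gamma: 0.19 × 0.087 = 0.01653
  Condition Epsilon: 0.09 × 0.0275 = 0.002475
Sum = 0.072105.
P(Condition Beta | evidence) = 0.0072 / 0.072105 ≈ 0.100.

0.100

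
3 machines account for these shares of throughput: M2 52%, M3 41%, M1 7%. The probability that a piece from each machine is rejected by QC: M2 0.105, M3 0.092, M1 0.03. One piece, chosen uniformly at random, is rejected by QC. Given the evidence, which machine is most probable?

Compute prior × likelihood for every hypothesis:
  M2: 0.52 × 0.105 = 0.0546
  M3: 0.41 × 0.092 = 0.03772
  M1: 0.07 × 0.03 = 0.0021
Sum = 0.09442.
Largest term belongs to M2, so M2 is most probable.

M2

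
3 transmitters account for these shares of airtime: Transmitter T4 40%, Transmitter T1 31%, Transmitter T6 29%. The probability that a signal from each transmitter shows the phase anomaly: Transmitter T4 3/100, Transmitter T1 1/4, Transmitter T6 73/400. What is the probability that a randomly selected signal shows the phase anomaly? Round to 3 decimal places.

Prior × likelihood for each hypothesis:
  Transmitter T4: 0.4 × 0.03 = 0.012
  Transmitter T1: 0.31 × 0.25 = 0.0775
  Transmitter T6: 0.29 × 0.1825 = 0.052925
P(anomaly) = 0.012 + 0.0775 + 0.052925 = 0.142425 → 0.142.

0.142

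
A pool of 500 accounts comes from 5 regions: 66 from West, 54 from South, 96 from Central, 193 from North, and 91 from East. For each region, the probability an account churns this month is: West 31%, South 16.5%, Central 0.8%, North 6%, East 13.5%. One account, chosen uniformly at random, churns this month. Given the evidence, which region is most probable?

Compute prior × likelihood for every hypothesis:
  West: 0.132 × 0.31 = 0.04092
  South: 0.108 × 0.165 = 0.01782
  Central: 0.192 × 0.008 = 0.001536
  North: 0.386 × 0.06 = 0.02316
  East: 0.182 × 0.135 = 0.02457
Total = 0.108006.
Largest term belongs to West, so West is most probable.

West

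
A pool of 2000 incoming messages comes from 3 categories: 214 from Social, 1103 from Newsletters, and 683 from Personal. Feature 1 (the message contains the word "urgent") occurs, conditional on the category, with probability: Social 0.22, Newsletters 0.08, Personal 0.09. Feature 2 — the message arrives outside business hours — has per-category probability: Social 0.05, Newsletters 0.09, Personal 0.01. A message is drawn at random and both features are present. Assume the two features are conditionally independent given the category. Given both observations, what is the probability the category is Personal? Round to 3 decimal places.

0.056

Compute prior × likelihood for every hypothesis:
  Social: 0.107 × 0.22 × 0.05 = 0.001177
  Newsletters: 0.5515 × 0.08 × 0.09 = 0.0039708
  Personal: 0.3415 × 0.09 × 0.01 = 0.00030735
Total = 0.00545515.
P(Personal | evidence) = 0.00030735 / 0.00545515 ≈ 0.056.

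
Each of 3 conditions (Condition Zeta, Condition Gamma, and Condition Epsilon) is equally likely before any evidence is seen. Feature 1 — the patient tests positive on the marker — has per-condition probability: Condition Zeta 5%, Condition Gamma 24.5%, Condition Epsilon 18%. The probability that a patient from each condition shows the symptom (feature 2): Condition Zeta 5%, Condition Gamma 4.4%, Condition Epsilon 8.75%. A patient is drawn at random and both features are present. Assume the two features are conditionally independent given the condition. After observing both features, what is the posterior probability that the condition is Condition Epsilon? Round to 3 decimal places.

0.543

Since the prior is uniform, the posterior is proportional to the likelihood:
  Condition Zeta: 0.05 × 0.05 = 0.0025
  Condition Gamma: 0.245 × 0.044 = 0.01078
  Condition Epsilon: 0.18 × 0.0875 = 0.01575
Total = 0.02903.
P(Condition Epsilon | evidence) = 0.01575 / 0.02903 ≈ 0.543.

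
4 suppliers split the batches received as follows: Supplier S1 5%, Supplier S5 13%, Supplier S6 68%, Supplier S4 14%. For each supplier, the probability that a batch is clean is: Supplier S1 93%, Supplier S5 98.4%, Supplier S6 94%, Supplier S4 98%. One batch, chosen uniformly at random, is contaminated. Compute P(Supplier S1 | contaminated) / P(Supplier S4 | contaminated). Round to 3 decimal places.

Taking complements, P(contaminated | each) = Supplier S1 0.07, Supplier S5 0.016, Supplier S6 0.06, Supplier S4 0.02.
Prior × likelihood for each hypothesis:
  Supplier S1: 0.05 × 0.07 = 0.0035
  Supplier S5: 0.13 × 0.016 = 0.00208
  Supplier S6: 0.68 × 0.06 = 0.0408
  Supplier S4: 0.14 × 0.02 = 0.0028
Sum = 0.04918.
The ratio is 0.0035 / 0.0028 (the normalizer cancels) = 1.250.

1.250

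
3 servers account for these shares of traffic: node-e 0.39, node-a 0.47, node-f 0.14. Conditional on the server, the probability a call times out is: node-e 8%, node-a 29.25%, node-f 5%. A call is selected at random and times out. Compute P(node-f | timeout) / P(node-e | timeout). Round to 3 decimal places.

0.224

Unnormalized posteriors (prior × likelihood):
  node-e: 0.39 × 0.08 = 0.0312
  node-a: 0.47 × 0.2925 = 0.137475
  node-f: 0.14 × 0.05 = 0.007
Total = 0.175675.
The ratio is 0.007 / 0.0312 (the normalizer cancels) = 0.224.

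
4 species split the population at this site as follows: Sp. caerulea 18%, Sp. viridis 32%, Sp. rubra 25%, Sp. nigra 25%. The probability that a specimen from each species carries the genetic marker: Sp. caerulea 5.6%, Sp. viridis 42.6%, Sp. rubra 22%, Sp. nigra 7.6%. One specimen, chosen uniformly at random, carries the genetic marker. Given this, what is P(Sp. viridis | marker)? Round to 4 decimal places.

0.6185

Compute prior × likelihood for every hypothesis:
  Sp. caerulea: 0.18 × 0.056 = 0.01008
  Sp. viridis: 0.32 × 0.426 = 0.13632
  Sp. rubra: 0.25 × 0.22 = 0.055
  Sp. nigra: 0.25 × 0.076 = 0.019
Total = 0.2204.
P(Sp. viridis | evidence) = 0.13632 / 0.2204 ≈ 0.6185.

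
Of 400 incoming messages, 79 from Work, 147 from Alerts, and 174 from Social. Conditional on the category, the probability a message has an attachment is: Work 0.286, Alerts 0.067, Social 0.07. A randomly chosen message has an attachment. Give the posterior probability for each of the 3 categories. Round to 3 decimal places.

Compute prior × likelihood for every hypothesis:
  Work: 0.1975 × 0.286 = 0.056485
  Alerts: 0.3675 × 0.067 = 0.0246225
  Social: 0.435 × 0.07 = 0.03045
Total = 0.1115575.
P(Work | attachment) = 0.056485/0.1115575 ≈ 0.506
P(Alerts | attachment) = 0.0246225/0.1115575 ≈ 0.221
P(Social | attachment) = 0.03045/0.1115575 ≈ 0.273
(Check: 0.506+0.221+0.273 = 1.000.)

Work 0.506, Alerts 0.221, Social 0.273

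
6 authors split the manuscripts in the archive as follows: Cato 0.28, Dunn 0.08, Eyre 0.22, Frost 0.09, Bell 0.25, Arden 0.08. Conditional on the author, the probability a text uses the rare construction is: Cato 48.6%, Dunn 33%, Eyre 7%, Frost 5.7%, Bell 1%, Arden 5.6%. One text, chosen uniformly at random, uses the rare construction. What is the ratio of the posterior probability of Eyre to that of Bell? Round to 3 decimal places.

6.160

By Bayes' rule, posterior ∝ prior × likelihood:
  Cato: 0.28 × 0.486 = 0.13608
  Dunn: 0.08 × 0.33 = 0.0264
  Eyre: 0.22 × 0.07 = 0.0154
  Frost: 0.09 × 0.057 = 0.00513
  Bell: 0.25 × 0.01 = 0.0025
  Arden: 0.08 × 0.056 = 0.00448
Sum = 0.18999.
The ratio is 0.0154 / 0.0025 (the normalizer cancels) = 6.160.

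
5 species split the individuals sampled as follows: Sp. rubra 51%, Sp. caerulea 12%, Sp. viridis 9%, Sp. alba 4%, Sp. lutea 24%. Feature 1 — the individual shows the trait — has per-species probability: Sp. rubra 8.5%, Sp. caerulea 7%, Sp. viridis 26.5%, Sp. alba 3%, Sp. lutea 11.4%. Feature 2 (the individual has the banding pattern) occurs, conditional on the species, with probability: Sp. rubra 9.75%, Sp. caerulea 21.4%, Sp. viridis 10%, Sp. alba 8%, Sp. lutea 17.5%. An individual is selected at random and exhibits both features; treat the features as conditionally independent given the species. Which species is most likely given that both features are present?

Unnormalized posteriors (prior × likelihood):
  Sp. rubra: 0.51 × 0.085 × 0.0975 = 0.004226625
  Sp. caerulea: 0.12 × 0.07 × 0.214 = 0.0017976
  Sp. viridis: 0.09 × 0.265 × 0.1 = 0.002385
  Sp. alba: 0.04 × 0.03 × 0.08 = 0.000096
  Sp. lutea: 0.24 × 0.114 × 0.175 = 0.004788
Normalizing constant = 0.013293225.
Largest term belongs to Sp. lutea, so Sp. lutea is most probable.

Sp. lutea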